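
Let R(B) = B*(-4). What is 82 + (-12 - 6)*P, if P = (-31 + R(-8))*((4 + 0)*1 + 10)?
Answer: -170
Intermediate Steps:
R(B) = -4*B
P = 14 (P = (-31 - 4*(-8))*((4 + 0)*1 + 10) = (-31 + 32)*(4*1 + 10) = 1*(4 + 10) = 1*14 = 14)
82 + (-12 - 6)*P = 82 + (-12 - 6)*14 = 82 - 18*14 = 82 - 252 = -170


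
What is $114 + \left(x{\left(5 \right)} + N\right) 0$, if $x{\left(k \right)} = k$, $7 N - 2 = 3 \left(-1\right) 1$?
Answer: $114$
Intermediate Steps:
$N = - \frac{1}{7}$ ($N = \frac{2}{7} + \frac{3 \left(-1\right) 1}{7} = \frac{2}{7} + \frac{\left(-3\right) 1}{7} = \frac{2}{7} + \frac{1}{7} \left(-3\right) = \frac{2}{7} - \frac{3}{7} = - \frac{1}{7} \approx -0.14286$)
$114 + \left(x{\left(5 \right)} + N\right) 0 = 114 + \left(5 - \frac{1}{7}\right) 0 = 114 + \frac{34}{7} \cdot 0 = 114 + 0 = 114$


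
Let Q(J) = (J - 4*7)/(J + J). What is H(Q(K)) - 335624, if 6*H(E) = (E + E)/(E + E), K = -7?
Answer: -2013743/6 ≈ -3.3562e+5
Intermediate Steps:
Q(J) = (-28 + J)/(2*J) (Q(J) = (J - 28)/((2*J)) = (-28 + J)*(1/(2*J)) = (-28 + J)/(2*J))
H(E) = 1/6 (H(E) = ((E + E)/(E + E))/6 = ((2*E)/((2*E)))/6 = ((2*E)*(1/(2*E)))/6 = (1/6)*1 = 1/6)
H(Q(K)) - 335624 = 1/6 - 335624 = -2013743/6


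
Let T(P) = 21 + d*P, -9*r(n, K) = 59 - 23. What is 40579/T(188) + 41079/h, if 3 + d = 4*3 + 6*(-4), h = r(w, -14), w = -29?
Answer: -115142437/11196 ≈ -10284.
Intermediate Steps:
r(n, K) = -4 (r(n, K) = -(59 - 23)/9 = -⅑*36 = -4)
h = -4
d = -15 (d = -3 + (4*3 + 6*(-4)) = -3 + (12 - 24) = -3 - 12 = -15)
T(P) = 21 - 15*P
40579/T(188) + 41079/h = 40579/(21 - 15*188) + 41079/(-4) = 40579/(21 - 2820) + 41079*(-¼) = 40579/(-2799) - 41079/4 = 40579*(-1/2799) - 41079/4 = -40579/2799 - 41079/4 = -115142437/11196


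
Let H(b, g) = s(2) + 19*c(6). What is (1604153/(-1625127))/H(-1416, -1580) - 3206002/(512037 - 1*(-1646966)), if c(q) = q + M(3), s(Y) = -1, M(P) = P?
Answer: -127027234460377/85210170232110 ≈ -1.4908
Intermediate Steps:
c(q) = 3 + q (c(q) = q + 3 = 3 + q)
H(b, g) = 170 (H(b, g) = -1 + 19*(3 + 6) = -1 + 19*9 = -1 + 171 = 170)
(1604153/(-1625127))/H(-1416, -1580) - 3206002/(512037 - 1*(-1646966)) = (1604153/(-1625127))/170 - 3206002/(512037 - 1*(-1646966)) = (1604153*(-1/1625127))*(1/170) - 3206002/(512037 + 1646966) = -1604153/1625127*1/170 - 3206002/2159003 = -1604153/276271590 - 3206002*1/2159003 = -1604153/276271590 - 3206002/2159003 = -127027234460377/85210170232110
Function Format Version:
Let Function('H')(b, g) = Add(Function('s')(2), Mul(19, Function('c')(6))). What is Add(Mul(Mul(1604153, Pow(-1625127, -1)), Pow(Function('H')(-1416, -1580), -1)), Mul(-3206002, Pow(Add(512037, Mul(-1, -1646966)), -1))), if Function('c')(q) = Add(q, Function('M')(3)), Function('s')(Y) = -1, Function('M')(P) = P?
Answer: Rational(-127027234460377, 85210170232110) ≈ -1.4908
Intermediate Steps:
Function('c')(q) = Add(3, q) (Function('c')(q) = Add(q, 3) = Add(3, q))
Function('H')(b, g) = 170 (Function('H')(b, g) = Add(-1, Mul(19, Add(3, 6))) = Add(-1, Mul(19, 9)) = Add(-1, 171) = 170)
Add(Mul(Mul(1604153, Pow(-1625127, -1)), Pow(Function('H')(-1416, -1580), -1)), Mul(-3206002, Pow(Add(512037, Mul(-1, -1646966)), -1))) = Add(Mul(Mul(1604153, Pow(-1625127, -1)), Pow(170, -1)), Mul(-3206002, Pow(Add(512037, Mul(-1, -1646966)), -1))) = Add(Mul(Mul(1604153, Rational(-1, 1625127)), Rational(1, 170)), Mul(-3206002, Pow(Add(512037, 1646966), -1))) = Add(Mul(Rational(-1604153, 1625127), Rational(1, 170)), Mul(-3206002, Pow(2159003, -1))) = Add(Rational(-1604153, 276271590), Mul(-3206002, Rational(1, 2159003))) = Add(Rational(-1604153, 276271590), Rational(-3206002, 2159003)) = Rational(-127027234460377, 85210170232110)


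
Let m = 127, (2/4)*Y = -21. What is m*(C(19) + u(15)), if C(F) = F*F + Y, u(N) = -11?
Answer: 39116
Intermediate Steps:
Y = -42 (Y = 2*(-21) = -42)
C(F) = -42 + F² (C(F) = F*F - 42 = F² - 42 = -42 + F²)
m*(C(19) + u(15)) = 127*((-42 + 19²) - 11) = 127*((-42 + 361) - 11) = 127*(319 - 11) = 127*308 = 39116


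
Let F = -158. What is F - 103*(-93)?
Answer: 9421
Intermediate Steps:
F - 103*(-93) = -158 - 103*(-93) = -158 + 9579 = 9421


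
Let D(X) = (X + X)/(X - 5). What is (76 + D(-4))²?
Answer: 478864/81 ≈ 5911.9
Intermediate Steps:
D(X) = 2*X/(-5 + X) (D(X) = (2*X)/(-5 + X) = 2*X/(-5 + X))
(76 + D(-4))² = (76 + 2*(-4)/(-5 - 4))² = (76 + 2*(-4)/(-9))² = (76 + 2*(-4)*(-⅑))² = (76 + 8/9)² = (692/9)² = 478864/81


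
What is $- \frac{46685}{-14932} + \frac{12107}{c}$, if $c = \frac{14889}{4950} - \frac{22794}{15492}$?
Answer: $\frac{192622496045665}{24436651028} \approx 7882.5$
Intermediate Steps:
$c = \frac{1636529}{1065075}$ ($c = 14889 \cdot \frac{1}{4950} - \frac{3799}{2582} = \frac{4963}{1650} - \frac{3799}{2582} = \frac{1636529}{1065075} \approx 1.5365$)
$- \frac{46685}{-14932} + \frac{12107}{c} = - \frac{46685}{-14932} + \frac{12107}{\frac{1636529}{1065075}} = \left(-46685\right) \left(- \frac{1}{14932}\right) + 12107 \cdot \frac{1065075}{1636529} = \frac{46685}{14932} + \frac{12894863025}{1636529} = \frac{192622496045665}{24436651028}$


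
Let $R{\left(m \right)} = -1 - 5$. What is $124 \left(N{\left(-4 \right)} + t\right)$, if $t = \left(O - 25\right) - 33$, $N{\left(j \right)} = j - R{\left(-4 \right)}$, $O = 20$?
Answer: $-4464$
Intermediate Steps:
$R{\left(m \right)} = -6$
$N{\left(j \right)} = 6 + j$ ($N{\left(j \right)} = j - -6 = j + 6 = 6 + j$)
$t = -38$ ($t = \left(20 - 25\right) - 33 = -5 - 33 = -38$)
$124 \left(N{\left(-4 \right)} + t\right) = 124 \left(\left(6 - 4\right) - 38\right) = 124 \left(2 - 38\right) = 124 \left(-36\right) = -4464$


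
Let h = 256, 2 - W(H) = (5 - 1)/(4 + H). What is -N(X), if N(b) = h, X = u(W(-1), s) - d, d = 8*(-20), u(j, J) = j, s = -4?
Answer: -256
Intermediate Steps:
W(H) = 2 - 4/(4 + H) (W(H) = 2 - (5 - 1)/(4 + H) = 2 - 4/(4 + H))
d = -160
X = 482/3 (X = 2*(2 - 1)/(4 - 1) - 1*(-160) = 2*1/3 + 160 = 2*(⅓)*1 + 160 = ⅔ + 160 = 482/3 ≈ 160.67)
N(b) = 256
-N(X) = -1*256 = -256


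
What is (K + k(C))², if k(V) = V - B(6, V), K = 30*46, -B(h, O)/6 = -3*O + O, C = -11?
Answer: 2253001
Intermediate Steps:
B(h, O) = 12*O (B(h, O) = -6*(-3*O + O) = -(-12)*O = 12*O)
K = 1380
k(V) = -11*V (k(V) = V - 12*V = -11*V)
(K + k(C))² = (1380 - 11*(-11))² = (1380 + 121)² = 1501² = 2253001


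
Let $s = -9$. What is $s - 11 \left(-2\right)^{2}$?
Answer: $-53$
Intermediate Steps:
$s - 11 \left(-2\right)^{2} = -9 - 11 \left(-2\right)^{2} = -9 - 44 = -53$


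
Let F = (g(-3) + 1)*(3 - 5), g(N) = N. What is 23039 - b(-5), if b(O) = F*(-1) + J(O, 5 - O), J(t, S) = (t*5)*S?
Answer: 23293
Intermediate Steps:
J(t, S) = 5*S*t (J(t, S) = (5*t)*S = 5*S*t)
F = 4 (F = (-3 + 1)*(3 - 5) = -2*(-2) = 4)
b(O) = -4 + 5*O*(5 - O) (b(O) = 4*(-1) + 5*(5 - O)*O = -4 + 5*O*(5 - O))
23039 - b(-5) = 23039 - (-4 - 5*(-5)*(-5 - 5)) = 23039 - (-4 - 5*(-5)*(-10)) = 23039 - (-4 - 250) = 23039 - 1*(-254) = 23039 + 254 = 23293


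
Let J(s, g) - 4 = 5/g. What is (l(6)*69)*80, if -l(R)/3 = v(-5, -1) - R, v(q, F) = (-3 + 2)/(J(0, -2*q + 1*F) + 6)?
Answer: 1917648/19 ≈ 1.0093e+5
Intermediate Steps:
J(s, g) = 4 + 5/g
v(q, F) = -1/(10 + 5/(F - 2*q)) (v(q, F) = (-3 + 2)/((4 + 5/(-2*q + 1*F)) + 6) = -1/((4 + 5/(-2*q + F)) + 6) = -1/((4 + 5/(F - 2*q)) + 6) = -1/(10 + 5/(F - 2*q)))
l(R) = 27/95 + 3*R (l(R) = -3*((-1*(-1) + 2*(-5))/(5*(1 - 4*(-5) + 2*(-1))) - R) = -3*((1 - 10)/(5*(1 + 20 - 2)) - R) = -3*((1/5)*(-9)/19 - R) = -3*((1/5)*(1/19)*(-9) - R) = -3*(-9/95 - R) = 27/95 + 3*R)
(l(6)*69)*80 = ((27/95 + 3*6)*69)*80 = ((27/95 + 18)*69)*80 = ((1737/95)*69)*80 = (119853/95)*80 = 1917648/19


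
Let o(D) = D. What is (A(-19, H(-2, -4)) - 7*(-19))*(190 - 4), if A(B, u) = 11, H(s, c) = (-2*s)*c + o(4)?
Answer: 26784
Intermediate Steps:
H(s, c) = 4 - 2*c*s (H(s, c) = (-2*s)*c + 4 = -2*c*s + 4 = 4 - 2*c*s)
(A(-19, H(-2, -4)) - 7*(-19))*(190 - 4) = (11 - 7*(-19))*(190 - 4) = (11 + 133)*186 = 144*186 = 26784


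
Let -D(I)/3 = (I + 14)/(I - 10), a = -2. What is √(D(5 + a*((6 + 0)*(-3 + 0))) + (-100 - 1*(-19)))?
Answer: 2*I*√20739/31 ≈ 9.291*I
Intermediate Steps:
D(I) = -3*(14 + I)/(-10 + I) (D(I) = -3*(I + 14)/(I - 10) = -3*(14 + I)/(-10 + I))
√(D(5 + a*((6 + 0)*(-3 + 0))) + (-100 - 1*(-19))) = √(3*(-14 - (5 - 2*(6 + 0)*(-3 + 0)))/(-10 + (5 - 2*(6 + 0)*(-3 + 0))) + (-100 - 1*(-19))) = √(3*(-14 - (5 - 12*(-3)))/(-10 + (5 - 12*(-3))) + (-100 + 19)) = √(3*(-14 - (5 - 2*(-18)))/(-10 + (5 - 2*(-18))) - 81) = √(3*(-14 - (5 + 36))/(-10 + (5 + 36)) - 81) = √(3*(-14 - 1*41)/(-10 + 41) - 81) = √(3*(-14 - 41)/31 - 81) = √(3*(1/31)*(-55) - 81) = √(-165/31 - 81) = √(-2676/31) = 2*I*√20739/31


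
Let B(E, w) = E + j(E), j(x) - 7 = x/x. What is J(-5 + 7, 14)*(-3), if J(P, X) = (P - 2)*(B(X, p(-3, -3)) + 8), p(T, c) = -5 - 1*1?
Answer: 0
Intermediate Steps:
j(x) = 8 (j(x) = 7 + x/x = 7 + 1 = 8)
p(T, c) = -6 (p(T, c) = -5 - 1 = -6)
B(E, w) = 8 + E (B(E, w) = E + 8 = 8 + E)
J(P, X) = (-2 + P)*(16 + X) (J(P, X) = (P - 2)*((8 + X) + 8) = (-2 + P)*(16 + X))
J(-5 + 7, 14)*(-3) = (-32 - 2*14 + 16*(-5 + 7) + (-5 + 7)*14)*(-3) = (-32 - 28 + 16*2 + 2*14)*(-3) = (-32 - 28 + 32 + 28)*(-3) = 0*(-3) = 0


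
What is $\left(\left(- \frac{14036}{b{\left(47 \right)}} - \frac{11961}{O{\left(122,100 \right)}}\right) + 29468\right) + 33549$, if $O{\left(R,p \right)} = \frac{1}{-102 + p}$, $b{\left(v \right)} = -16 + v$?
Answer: $\frac{2681073}{31} \approx 86486.0$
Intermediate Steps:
$\left(\left(- \frac{14036}{b{\left(47 \right)}} - \frac{11961}{O{\left(122,100 \right)}}\right) + 29468\right) + 33549 = \left(\left(- \frac{14036}{-16 + 47} - \frac{11961}{\frac{1}{-102 + 100}}\right) + 29468\right) + 33549 = \left(\left(- \frac{14036}{31} - \frac{11961}{\frac{1}{-2}}\right) + 29468\right) + 33549 = \left(\left(\left(-14036\right) \frac{1}{31} - \frac{11961}{- \frac{1}{2}}\right) + 29468\right) + 33549 = \left(\left(- \frac{14036}{31} - -23922\right) + 29468\right) + 33549 = \left(\left(- \frac{14036}{31} + 23922\right) + 29468\right) + 33549 = \left(\frac{727546}{31} + 29468\right) + 33549 = \frac{1641054}{31} + 33549 = \frac{2681073}{31}$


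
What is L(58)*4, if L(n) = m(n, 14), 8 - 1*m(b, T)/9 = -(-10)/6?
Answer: 228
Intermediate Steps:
m(b, T) = 57 (m(b, T) = 72 - (-45)*(-2/6) = 72 - (-45)*(-2*⅙) = 72 - (-45)*(-1)/3 = 72 - 9*5/3 = 72 - 15 = 57)
L(n) = 57
L(58)*4 = 57*4 = 228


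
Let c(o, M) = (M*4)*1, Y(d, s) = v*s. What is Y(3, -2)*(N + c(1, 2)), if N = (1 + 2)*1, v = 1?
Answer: -22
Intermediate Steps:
Y(d, s) = s (Y(d, s) = 1*s = s)
N = 3 (N = 3*1 = 3)
c(o, M) = 4*M (c(o, M) = (4*M)*1 = 4*M)
Y(3, -2)*(N + c(1, 2)) = -2*(3 + 4*2) = -2*(3 + 8) = -2*11 = -22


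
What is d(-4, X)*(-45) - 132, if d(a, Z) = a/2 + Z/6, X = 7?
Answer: -189/2 ≈ -94.500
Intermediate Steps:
d(a, Z) = a/2 + Z/6 (d(a, Z) = a*(1/2) + Z*(1/6) = a/2 + Z/6)
d(-4, X)*(-45) - 132 = ((1/2)*(-4) + (1/6)*7)*(-45) - 132 = (-2 + 7/6)*(-45) - 132 = -5/6*(-45) - 132 = 75/2 - 132 = -189/2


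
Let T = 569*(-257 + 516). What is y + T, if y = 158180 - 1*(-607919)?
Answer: 913470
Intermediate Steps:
y = 766099 (y = 158180 + 607919 = 766099)
T = 147371 (T = 569*259 = 147371)
y + T = 766099 + 147371 = 913470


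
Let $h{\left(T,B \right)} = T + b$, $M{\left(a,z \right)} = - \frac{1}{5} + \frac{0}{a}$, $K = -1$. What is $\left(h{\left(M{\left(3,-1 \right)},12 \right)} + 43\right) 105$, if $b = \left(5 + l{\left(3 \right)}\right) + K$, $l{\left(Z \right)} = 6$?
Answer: $5544$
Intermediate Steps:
$b = 10$ ($b = \left(5 + 6\right) - 1 = 11 - 1 = 10$)
$M{\left(a,z \right)} = - \frac{1}{5}$ ($M{\left(a,z \right)} = \left(-1\right) \frac{1}{5} + 0 = - \frac{1}{5} + 0 = - \frac{1}{5}$)
$h{\left(T,B \right)} = 10 + T$ ($h{\left(T,B \right)} = T + 10 = 10 + T$)
$\left(h{\left(M{\left(3,-1 \right)},12 \right)} + 43\right) 105 = \left(\left(10 - \frac{1}{5}\right) + 43\right) 105 = \left(\frac{49}{5} + 43\right) 105 = \frac{264}{5} \cdot 105 = 5544$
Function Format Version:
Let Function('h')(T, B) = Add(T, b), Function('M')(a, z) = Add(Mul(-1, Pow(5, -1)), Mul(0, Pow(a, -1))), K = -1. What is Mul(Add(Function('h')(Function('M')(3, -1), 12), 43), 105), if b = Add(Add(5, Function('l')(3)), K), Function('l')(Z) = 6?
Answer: 5544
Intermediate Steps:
b = 10 (b = Add(Add(5, 6), -1) = Add(11, -1) = 10)
Function('M')(a, z) = Rational(-1, 5) (Function('M')(a, z) = Add(Mul(-1, Rational(1, 5)), 0) = Add(Rational(-1, 5), 0) = Rational(-1, 5))
Function('h')(T, B) = Add(10, T) (Function('h')(T, B) = Add(T, 10) = Add(10, T))
Mul(Add(Function('h')(Function('M')(3, -1), 12), 43), 105) = Mul(Add(Add(10, Rational(-1, 5)), 43), 105) = Mul(Add(Rational(49, 5), 43), 105) = Mul(Rational(264, 5), 105) = 5544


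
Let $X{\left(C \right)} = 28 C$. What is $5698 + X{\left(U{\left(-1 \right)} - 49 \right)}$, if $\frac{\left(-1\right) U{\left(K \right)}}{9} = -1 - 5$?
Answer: $5838$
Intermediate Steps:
$U{\left(K \right)} = 54$ ($U{\left(K \right)} = - 9 \left(-1 - 5\right) = \left(-9\right) \left(-6\right) = 54$)
$5698 + X{\left(U{\left(-1 \right)} - 49 \right)} = 5698 + 28 \left(54 - 49\right) = 5698 + 28 \cdot 5 = 5698 + 140 = 5838$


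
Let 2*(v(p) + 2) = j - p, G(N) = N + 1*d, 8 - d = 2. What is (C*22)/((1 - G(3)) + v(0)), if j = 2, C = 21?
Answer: -154/3 ≈ -51.333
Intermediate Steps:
d = 6 (d = 8 - 1*2 = 8 - 2 = 6)
G(N) = 6 + N (G(N) = N + 1*6 = N + 6 = 6 + N)
v(p) = -1 - p/2 (v(p) = -2 + (2 - p)/2 = -2 + (1 - p/2) = -1 - p/2)
(C*22)/((1 - G(3)) + v(0)) = (21*22)/((1 - (6 + 3)) + (-1 - ½*0)) = 462/((1 - 1*9) + (-1 + 0)) = 462/((1 - 9) - 1) = 462/(-8 - 1) = 462/(-9) = 462*(-⅑) = -154/3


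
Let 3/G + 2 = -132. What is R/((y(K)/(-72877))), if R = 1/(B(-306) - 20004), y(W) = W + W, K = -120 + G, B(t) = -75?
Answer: -4882759/322930557 ≈ -0.015120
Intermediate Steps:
G = -3/134 (G = 3/(-2 - 132) = 3/(-134) = 3*(-1/134) = -3/134 ≈ -0.022388)
K = -16083/134 (K = -120 - 3/134 = -16083/134 ≈ -120.02)
y(W) = 2*W
R = -1/20079 (R = 1/(-75 - 20004) = 1/(-20079) = -1/20079 ≈ -4.9803e-5)
R/((y(K)/(-72877))) = -1/(20079*((2*(-16083/134))/(-72877))) = -1/(20079*((-16083/67*(-1/72877)))) = -1/(20079*16083/4882759) = -1/20079*4882759/16083 = -4882759/322930557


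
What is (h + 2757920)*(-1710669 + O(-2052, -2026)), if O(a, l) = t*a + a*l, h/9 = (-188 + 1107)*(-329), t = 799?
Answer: 29671089735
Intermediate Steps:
h = -2721159 (h = 9*((-188 + 1107)*(-329)) = 9*(919*(-329)) = 9*(-302351) = -2721159)
O(a, l) = 799*a + a*l
(h + 2757920)*(-1710669 + O(-2052, -2026)) = (-2721159 + 2757920)*(-1710669 - 2052*(799 - 2026)) = 36761*(-1710669 - 2052*(-1227)) = 36761*(-1710669 + 2517804) = 36761*807135 = 29671089735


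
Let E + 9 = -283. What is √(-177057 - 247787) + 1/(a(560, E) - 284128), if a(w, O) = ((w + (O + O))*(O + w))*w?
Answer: -1/3886048 + 2*I*√106211 ≈ -2.5733e-7 + 651.8*I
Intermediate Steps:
E = -292 (E = -9 - 283 = -292)
a(w, O) = w*(O + w)*(w + 2*O) (a(w, O) = ((w + 2*O)*(O + w))*w = ((O + w)*(w + 2*O))*w = w*(O + w)*(w + 2*O))
√(-177057 - 247787) + 1/(a(560, E) - 284128) = √(-177057 - 247787) + 1/(560*(560² + 2*(-292)² + 3*(-292)*560) - 284128) = √(-424844) + 1/(560*(313600 + 2*85264 - 490560) - 284128) = 2*I*√106211 + 1/(560*(313600 + 170528 - 490560) - 284128) = 2*I*√106211 + 1/(560*(-6432) - 284128) = 2*I*√106211 + 1/(-3601920 - 284128) = 2*I*√106211 + 1/(-3886048) = 2*I*√106211 - 1/3886048 = -1/3886048 + 2*I*√106211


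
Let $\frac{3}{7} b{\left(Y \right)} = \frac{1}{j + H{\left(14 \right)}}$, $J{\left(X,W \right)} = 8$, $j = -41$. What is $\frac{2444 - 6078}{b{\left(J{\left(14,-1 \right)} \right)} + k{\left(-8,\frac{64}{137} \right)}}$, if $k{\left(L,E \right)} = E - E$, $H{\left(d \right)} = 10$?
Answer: $\frac{337962}{7} \approx 48280.0$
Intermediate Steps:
$k{\left(L,E \right)} = 0$
$b{\left(Y \right)} = - \frac{7}{93}$ ($b{\left(Y \right)} = \frac{7}{3 \left(-41 + 10\right)} = \frac{7}{3 \left(-31\right)} = \frac{7}{3} \left(- \frac{1}{31}\right) = - \frac{7}{93}$)
$\frac{2444 - 6078}{b{\left(J{\left(14,-1 \right)} \right)} + k{\left(-8,\frac{64}{137} \right)}} = \frac{2444 - 6078}{- \frac{7}{93} + 0} = - \frac{3634}{- \frac{7}{93}} = \left(-3634\right) \left(- \frac{93}{7}\right) = \frac{337962}{7}$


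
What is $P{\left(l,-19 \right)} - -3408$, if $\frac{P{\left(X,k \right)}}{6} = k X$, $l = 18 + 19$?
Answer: $-810$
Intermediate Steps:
$l = 37$
$P{\left(X,k \right)} = 6 X k$ ($P{\left(X,k \right)} = 6 k X = 6 X k$)
$P{\left(l,-19 \right)} - -3408 = 6 \cdot 37 \left(-19\right) - -3408 = -4218 + 3408 = -810$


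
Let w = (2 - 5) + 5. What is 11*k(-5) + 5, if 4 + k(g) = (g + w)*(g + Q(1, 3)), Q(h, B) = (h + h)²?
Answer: -6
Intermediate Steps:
w = 2 (w = -3 + 5 = 2)
Q(h, B) = 4*h² (Q(h, B) = (2*h)² = 4*h²)
k(g) = -4 + (2 + g)*(4 + g) (k(g) = -4 + (g + 2)*(g + 4*1²) = -4 + (2 + g)*(g + 4*1) = -4 + (2 + g)*(g + 4) = -4 + (2 + g)*(4 + g))
11*k(-5) + 5 = 11*(4 + (-5)² + 6*(-5)) + 5 = 11*(4 + 25 - 30) + 5 = 11*(-1) + 5 = -11 + 5 = -6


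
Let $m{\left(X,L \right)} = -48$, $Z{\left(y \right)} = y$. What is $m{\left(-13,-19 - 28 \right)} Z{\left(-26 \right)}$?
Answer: $1248$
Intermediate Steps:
$m{\left(-13,-19 - 28 \right)} Z{\left(-26 \right)} = \left(-48\right) \left(-26\right) = 1248$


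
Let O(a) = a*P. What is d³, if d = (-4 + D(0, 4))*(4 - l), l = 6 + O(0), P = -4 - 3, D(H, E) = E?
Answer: 0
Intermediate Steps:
P = -7
O(a) = -7*a (O(a) = a*(-7) = -7*a)
l = 6 (l = 6 - 7*0 = 6 + 0 = 6)
d = 0 (d = (-4 + 4)*(4 - 1*6) = 0*(4 - 6) = 0*(-2) = 0)
d³ = 0³ = 0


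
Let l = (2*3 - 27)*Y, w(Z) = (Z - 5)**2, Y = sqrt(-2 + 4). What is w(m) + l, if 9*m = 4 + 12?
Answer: 841/81 - 21*sqrt(2) ≈ -19.316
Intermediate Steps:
m = 16/9 (m = (4 + 12)/9 = (1/9)*16 = 16/9 ≈ 1.7778)
Y = sqrt(2) ≈ 1.4142
w(Z) = (-5 + Z)**2
l = -21*sqrt(2) (l = (2*3 - 27)*sqrt(2) = (6 - 27)*sqrt(2) = -21*sqrt(2) ≈ -29.698)
w(m) + l = (-5 + 16/9)**2 - 21*sqrt(2) = (-29/9)**2 - 21*sqrt(2) = 841/81 - 21*sqrt(2)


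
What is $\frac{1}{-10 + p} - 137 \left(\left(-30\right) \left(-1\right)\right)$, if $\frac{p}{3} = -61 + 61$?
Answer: $- \frac{41101}{10} \approx -4110.1$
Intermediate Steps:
$p = 0$ ($p = 3 \left(-61 + 61\right) = 3 \cdot 0 = 0$)
$\frac{1}{-10 + p} - 137 \left(\left(-30\right) \left(-1\right)\right) = \frac{1}{-10 + 0} - 137 \left(\left(-30\right) \left(-1\right)\right) = \frac{1}{-10} - 4110 = - \frac{1}{10} - 4110 = - \frac{41101}{10}$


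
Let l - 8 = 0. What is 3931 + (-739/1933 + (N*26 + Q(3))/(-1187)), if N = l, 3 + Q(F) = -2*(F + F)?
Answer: 9018315239/2294471 ≈ 3930.5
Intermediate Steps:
l = 8 (l = 8 + 0 = 8)
Q(F) = -3 - 4*F (Q(F) = -3 - 2*(F + F) = -3 - 4*F)
N = 8
3931 + (-739/1933 + (N*26 + Q(3))/(-1187)) = 3931 + (-739/1933 + (8*26 + (-3 - 4*3))/(-1187)) = 3931 + (-739*1/1933 + (208 + (-3 - 12))*(-1/1187)) = 3931 + (-739/1933 + (208 - 15)*(-1/1187)) = 3931 + (-739/1933 + 193*(-1/1187)) = 3931 + (-739/1933 - 193/1187) = 3931 - 1250262/2294471 = 9018315239/2294471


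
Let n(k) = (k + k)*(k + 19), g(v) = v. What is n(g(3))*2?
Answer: 264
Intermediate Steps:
n(k) = 2*k*(19 + k) (n(k) = (2*k)*(19 + k) = 2*k*(19 + k))
n(g(3))*2 = (2*3*(19 + 3))*2 = (2*3*22)*2 = 132*2 = 264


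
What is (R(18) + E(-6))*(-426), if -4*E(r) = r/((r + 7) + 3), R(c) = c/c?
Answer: -2343/4 ≈ -585.75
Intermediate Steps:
R(c) = 1
E(r) = -r/(4*(10 + r)) (E(r) = -r/(4*((r + 7) + 3)) = -r/(4*((7 + r) + 3)) = -r/(4*(10 + r)))
(R(18) + E(-6))*(-426) = (1 - 1*(-6)/(40 + 4*(-6)))*(-426) = (1 - 1*(-6)/(40 - 24))*(-426) = (1 - 1*(-6)/16)*(-426) = (1 - 1*(-6)*1/16)*(-426) = (1 + 3/8)*(-426) = (11/8)*(-426) = -2343/4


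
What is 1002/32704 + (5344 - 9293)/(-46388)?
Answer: 21953609/189634144 ≈ 0.11577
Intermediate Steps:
1002/32704 + (5344 - 9293)/(-46388) = 1002*(1/32704) - 3949*(-1/46388) = 501/16352 + 3949/46388 = 21953609/189634144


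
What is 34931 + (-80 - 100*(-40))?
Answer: 38851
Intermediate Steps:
34931 + (-80 - 100*(-40)) = 34931 + (-80 + 4000) = 34931 + 3920 = 38851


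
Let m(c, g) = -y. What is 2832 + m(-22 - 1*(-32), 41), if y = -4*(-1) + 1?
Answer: 2827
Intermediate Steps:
y = 5 (y = 4 + 1 = 5)
m(c, g) = -5 (m(c, g) = -1*5 = -5)
2832 + m(-22 - 1*(-32), 41) = 2832 - 5 = 2827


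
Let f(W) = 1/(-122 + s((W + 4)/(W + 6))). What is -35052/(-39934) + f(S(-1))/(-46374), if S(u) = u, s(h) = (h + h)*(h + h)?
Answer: 2449631181311/2790812269212 ≈ 0.87775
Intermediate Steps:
s(h) = 4*h² (s(h) = (2*h)*(2*h) = 4*h²)
f(W) = 1/(-122 + 4*(4 + W)²/(6 + W)²) (f(W) = 1/(-122 + 4*((W + 4)/(W + 6))²) = 1/(-122 + 4*((4 + W)/(6 + W))²) = 1/(-122 + 4*((4 + W)²/(6 + W)²)) = 1/(-122 + 4*(4 + W)²/(6 + W)²))
-35052/(-39934) + f(S(-1))/(-46374) = -35052/(-39934) + ((6 - 1)²/(2*(-61*(6 - 1)² + 2*(4 - 1)²)))/(-46374) = -35052*(-1/39934) + ((½)*5²/(-61*5² + 2*3²))*(-1/46374) = 17526/19967 + ((½)*25/(-61*25 + 2*9))*(-1/46374) = 17526/19967 + ((½)*25/(-1525 + 18))*(-1/46374) = 17526/19967 + ((½)*25/(-1507))*(-1/46374) = 17526/19967 + ((½)*25*(-1/1507))*(-1/46374) = 17526/19967 - 25/3014*(-1/46374) = 17526/19967 + 25/139771236 = 2449631181311/2790812269212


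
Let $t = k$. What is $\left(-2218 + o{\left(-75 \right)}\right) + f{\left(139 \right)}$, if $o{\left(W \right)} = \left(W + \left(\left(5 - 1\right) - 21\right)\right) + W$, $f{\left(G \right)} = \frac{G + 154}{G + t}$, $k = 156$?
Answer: $- \frac{703282}{295} \approx -2384.0$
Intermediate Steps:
$t = 156$
$f{\left(G \right)} = \frac{154 + G}{156 + G}$ ($f{\left(G \right)} = \frac{G + 154}{G + 156} = \frac{154 + G}{156 + G}$)
$o{\left(W \right)} = -17 + 2 W$ ($o{\left(W \right)} = \left(W + \left(4 - 21\right)\right) + W = \left(W - 17\right) + W = \left(-17 + W\right) + W = -17 + 2 W$)
$\left(-2218 + o{\left(-75 \right)}\right) + f{\left(139 \right)} = \left(-2218 + \left(-17 + 2 \left(-75\right)\right)\right) + \frac{154 + 139}{156 + 139} = \left(-2218 - 167\right) + \frac{1}{295} \cdot 293 = -2385 + \frac{293}{295} = - \frac{703282}{295}$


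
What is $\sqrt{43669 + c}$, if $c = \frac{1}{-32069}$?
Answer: $\frac{2 \sqrt{11227526545010}}{32069} \approx 208.97$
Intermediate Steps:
$c = - \frac{1}{32069} \approx -3.1183 \cdot 10^{-5}$
$\sqrt{43669 + c} = \sqrt{43669 - \frac{1}{32069}} = \sqrt{\frac{1400421160}{32069}} = \frac{2 \sqrt{11227526545010}}{32069}$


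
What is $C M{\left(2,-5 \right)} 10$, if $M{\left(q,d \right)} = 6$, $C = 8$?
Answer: $480$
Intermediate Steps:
$C M{\left(2,-5 \right)} 10 = 8 \cdot 6 \cdot 10 = 48 \cdot 10 = 480$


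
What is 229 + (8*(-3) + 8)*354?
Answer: -5435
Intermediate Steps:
229 + (8*(-3) + 8)*354 = 229 + (-24 + 8)*354 = 229 - 16*354 = 229 - 5664 = -5435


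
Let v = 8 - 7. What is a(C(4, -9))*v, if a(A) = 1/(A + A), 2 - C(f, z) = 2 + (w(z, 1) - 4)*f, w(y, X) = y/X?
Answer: 1/104 ≈ 0.0096154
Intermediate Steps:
C(f, z) = -f*(-4 + z) (C(f, z) = 2 - (2 + (z/1 - 4)*f) = 2 - (2 + (z*1 - 4)*f) = 2 - (2 + (z - 4)*f) = 2 - (2 + (-4 + z)*f) = 2 - (2 + f*(-4 + z)) = 2 + (-2 - f*(-4 + z)) = -f*(-4 + z))
v = 1
a(A) = 1/(2*A)
a(C(4, -9))*v = (1/(2*((4*(4 - 1*(-9))))))*1 = (1/(2*((4*(4 + 9)))))*1 = (1/(2*((4*13))))*1 = ((1/2)/52)*1 = ((1/2)*(1/52))*1 = (1/104)*1 = 1/104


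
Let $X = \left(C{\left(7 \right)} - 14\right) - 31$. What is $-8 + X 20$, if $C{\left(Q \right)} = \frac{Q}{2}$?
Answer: $-838$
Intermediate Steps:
$C{\left(Q \right)} = \frac{Q}{2}$ ($C{\left(Q \right)} = Q \frac{1}{2} = \frac{Q}{2}$)
$X = - \frac{83}{2}$ ($X = \left(\frac{1}{2} \cdot 7 - 14\right) - 31 = \left(\frac{7}{2} - 14\right) - 31 = - \frac{21}{2} - 31 = - \frac{83}{2} \approx -41.5$)
$-8 + X 20 = -8 - 830 = -838$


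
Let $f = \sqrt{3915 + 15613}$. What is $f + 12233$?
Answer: $12233 + 2 \sqrt{4882} \approx 12373.0$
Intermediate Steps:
$f = 2 \sqrt{4882}$ ($f = \sqrt{19528} = 2 \sqrt{4882} \approx 139.74$)
$f + 12233 = 2 \sqrt{4882} + 12233 = 12233 + 2 \sqrt{4882}$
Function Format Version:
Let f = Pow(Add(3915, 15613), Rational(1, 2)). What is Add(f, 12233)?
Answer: Add(12233, Mul(2, Pow(4882, Rational(1, 2)))) ≈ 12373.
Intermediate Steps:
f = Mul(2, Pow(4882, Rational(1, 2))) (f = Pow(19528, Rational(1, 2)) = Mul(2, Pow(4882, Rational(1, 2))) ≈ 139.74)
Add(f, 12233) = Add(Mul(2, Pow(4882, Rational(1, 2))), 12233) = Add(12233, Mul(2, Pow(4882, Rational(1, 2))))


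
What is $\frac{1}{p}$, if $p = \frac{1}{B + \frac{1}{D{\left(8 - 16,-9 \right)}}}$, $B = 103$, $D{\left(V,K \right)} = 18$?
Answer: $\frac{1855}{18} \approx 103.06$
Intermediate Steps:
$p = \frac{18}{1855}$ ($p = \frac{1}{103 + \frac{1}{18}} = \frac{1}{\frac{1855}{18}} = \frac{18}{1855} \approx 0.0097035$)
$\frac{1}{p} = \frac{1}{\frac{18}{1855}} = \frac{1855}{18}$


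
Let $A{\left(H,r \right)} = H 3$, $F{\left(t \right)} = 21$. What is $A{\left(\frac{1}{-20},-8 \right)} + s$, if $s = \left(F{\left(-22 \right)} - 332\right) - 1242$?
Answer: $- \frac{31063}{20} \approx -1553.2$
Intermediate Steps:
$A{\left(H,r \right)} = 3 H$
$s = -1553$ ($s = \left(21 - 332\right) - 1242 = -311 - 1242 = -1553$)
$A{\left(\frac{1}{-20},-8 \right)} + s = \frac{3}{-20} - 1553 = 3 \left(- \frac{1}{20}\right) - 1553 = - \frac{3}{20} - 1553 = - \frac{31063}{20}$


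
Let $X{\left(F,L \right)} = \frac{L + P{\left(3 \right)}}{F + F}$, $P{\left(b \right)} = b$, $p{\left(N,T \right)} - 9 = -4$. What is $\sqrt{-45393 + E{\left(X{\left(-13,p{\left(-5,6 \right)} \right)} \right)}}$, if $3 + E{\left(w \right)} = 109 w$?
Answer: $\frac{2 i \sqrt{1919398}}{13} \approx 213.14 i$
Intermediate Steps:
$p{\left(N,T \right)} = 5$ ($p{\left(N,T \right)} = 9 - 4 = 5$)
$X{\left(F,L \right)} = \frac{3 + L}{2 F}$ ($X{\left(F,L \right)} = \frac{L + 3}{F + F} = \frac{3 + L}{2 F}$)
$E{\left(w \right)} = -3 + 109 w$
$\sqrt{-45393 + E{\left(X{\left(-13,p{\left(-5,6 \right)} \right)} \right)}} = \sqrt{-45393 + \left(-3 + 109 \frac{3 + 5}{2 \left(-13\right)}\right)} = \sqrt{-45393 + \left(-3 + 109 \cdot \frac{1}{2} \left(- \frac{1}{13}\right) 8\right)} = \sqrt{-45393 + \left(-3 + 109 \left(- \frac{4}{13}\right)\right)} = \sqrt{-45393 - \frac{475}{13}} = \sqrt{- \frac{590584}{13}} = \frac{2 i \sqrt{1919398}}{13}$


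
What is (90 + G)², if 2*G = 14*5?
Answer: 15625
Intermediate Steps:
G = 35 (G = (14*5)/2 = (½)*70 = 35)
(90 + G)² = (90 + 35)² = 125² = 15625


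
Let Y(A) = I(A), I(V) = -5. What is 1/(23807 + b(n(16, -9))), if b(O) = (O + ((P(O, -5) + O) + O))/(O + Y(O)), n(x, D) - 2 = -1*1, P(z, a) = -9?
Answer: 2/47617 ≈ 4.2002e-5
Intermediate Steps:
Y(A) = -5
n(x, D) = 1 (n(x, D) = 2 - 1*1 = 2 - 1 = 1)
b(O) = (-9 + 3*O)/(-5 + O) (b(O) = (O + ((-9 + O) + O))/(O - 5) = (O + (-9 + 2*O))/(-5 + O) = (-9 + 3*O)/(-5 + O))
1/(23807 + b(n(16, -9))) = 1/(23807 + 3*(-3 + 1)/(-5 + 1)) = 1/(23807 + 3*(-2)/(-4)) = 1/(23807 + 3*(-¼)*(-2)) = 1/(23807 + 3/2) = 1/(47617/2) = 2/47617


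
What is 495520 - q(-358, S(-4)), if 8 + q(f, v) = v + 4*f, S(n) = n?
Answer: 496964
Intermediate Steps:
q(f, v) = -8 + v + 4*f (q(f, v) = -8 + (v + 4*f) = -8 + v + 4*f)
495520 - q(-358, S(-4)) = 495520 - (-8 - 4 + 4*(-358)) = 495520 - (-8 - 4 - 1432) = 495520 - 1*(-1444) = 495520 + 1444 = 496964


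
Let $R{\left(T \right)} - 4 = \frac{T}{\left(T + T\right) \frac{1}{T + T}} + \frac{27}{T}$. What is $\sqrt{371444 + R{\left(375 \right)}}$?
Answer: $\frac{2 \sqrt{58097355}}{25} \approx 609.77$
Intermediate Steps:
$R{\left(T \right)} = 4 + T + \frac{27}{T}$ ($R{\left(T \right)} = 4 + \left(\frac{T}{\left(T + T\right) \frac{1}{T + T}} + \frac{27}{T}\right) = 4 + \left(\frac{T}{2 T \frac{1}{2 T}} + \frac{27}{T}\right) = 4 + \left(\frac{T}{1} + \frac{27}{T}\right) = 4 + \left(T 1 + \frac{27}{T}\right) = 4 + \left(T + \frac{27}{T}\right) = 4 + T + \frac{27}{T}$)
$\sqrt{371444 + R{\left(375 \right)}} = \sqrt{371444 + \left(4 + 375 + \frac{27}{375}\right)} = \sqrt{371444 + \left(4 + 375 + 27 \cdot \frac{1}{375}\right)} = \sqrt{371444 + \left(4 + 375 + \frac{9}{125}\right)} = \sqrt{371444 + \frac{47384}{125}} = \sqrt{\frac{46477884}{125}} = \frac{2 \sqrt{58097355}}{25}$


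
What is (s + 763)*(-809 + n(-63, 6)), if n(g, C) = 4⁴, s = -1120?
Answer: 197421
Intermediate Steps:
n(g, C) = 256
(s + 763)*(-809 + n(-63, 6)) = (-1120 + 763)*(-809 + 256) = -357*(-553) = 197421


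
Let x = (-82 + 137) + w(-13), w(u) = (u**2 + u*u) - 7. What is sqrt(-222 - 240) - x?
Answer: -386 + I*sqrt(462) ≈ -386.0 + 21.494*I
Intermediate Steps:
w(u) = -7 + 2*u**2 (w(u) = (u**2 + u**2) - 7 = 2*u**2 - 7 = -7 + 2*u**2)
x = 386 (x = (-82 + 137) + (-7 + 2*(-13)**2) = 55 + (-7 + 2*169) = 55 + (-7 + 338) = 55 + 331 = 386)
sqrt(-222 - 240) - x = sqrt(-222 - 240) - 1*386 = sqrt(-462) - 386 = I*sqrt(462) - 386 = -386 + I*sqrt(462)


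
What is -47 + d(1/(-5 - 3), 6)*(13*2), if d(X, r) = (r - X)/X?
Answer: -1321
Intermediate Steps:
d(X, r) = (r - X)/X
-47 + d(1/(-5 - 3), 6)*(13*2) = -47 + ((6 - 1/(-5 - 3))/(1/(-5 - 3)))*(13*2) = -47 + ((6 - 1/(-8))/(1/(-8)))*26 = -47 + ((6 - 1*(-1/8))/(-1/8))*26 = -47 - 8*(6 + 1/8)*26 = -47 - 8*49/8*26 = -47 - 49*26 = -47 - 1274 = -1321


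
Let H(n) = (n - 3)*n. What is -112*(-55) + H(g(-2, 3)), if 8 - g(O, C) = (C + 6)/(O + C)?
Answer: 6164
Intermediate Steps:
g(O, C) = 8 - (6 + C)/(C + O) (g(O, C) = 8 - (C + 6)/(O + C) = 8 - (6 + C)/(C + O))
H(n) = n*(-3 + n) (H(n) = (-3 + n)*n = n*(-3 + n))
-112*(-55) + H(g(-2, 3)) = -112*(-55) + ((-6 + 7*3 + 8*(-2))/(3 - 2))*(-3 + (-6 + 7*3 + 8*(-2))/(3 - 2)) = 6160 + ((-6 + 21 - 16)/1)*(-3 + (-6 + 21 - 16)/1) = 6160 + (1*(-1))*(-3 + 1*(-1)) = 6160 - (-3 - 1) = 6160 - 1*(-4) = 6160 + 4 = 6164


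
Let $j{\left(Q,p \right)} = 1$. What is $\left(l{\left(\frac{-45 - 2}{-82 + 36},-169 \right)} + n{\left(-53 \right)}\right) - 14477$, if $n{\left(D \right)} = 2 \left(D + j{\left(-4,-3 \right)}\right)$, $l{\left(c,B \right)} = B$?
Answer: $-14750$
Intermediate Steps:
$n{\left(D \right)} = 2 + 2 D$ ($n{\left(D \right)} = 2 \left(D + 1\right) = 2 \left(1 + D\right) = 2 + 2 D$)
$\left(l{\left(\frac{-45 - 2}{-82 + 36},-169 \right)} + n{\left(-53 \right)}\right) - 14477 = \left(-169 + \left(2 + 2 \left(-53\right)\right)\right) - 14477 = \left(-169 + \left(2 - 106\right)\right) - 14477 = \left(-169 - 104\right) - 14477 = -273 - 14477 = -14750$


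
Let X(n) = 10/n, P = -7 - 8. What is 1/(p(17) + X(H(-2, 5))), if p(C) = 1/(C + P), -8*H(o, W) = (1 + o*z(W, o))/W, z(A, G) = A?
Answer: 18/809 ≈ 0.022250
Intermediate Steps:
P = -15
H(o, W) = -(1 + W*o)/(8*W) (H(o, W) = -(1 + o*W)/(8*W) = -(1 + W*o)/(8*W))
p(C) = 1/(-15 + C) (p(C) = 1/(C - 15) = 1/(-15 + C))
1/(p(17) + X(H(-2, 5))) = 1/(1/(-15 + 17) + 10/(((⅛)*(-1 - 1*5*(-2))/5))) = 1/(1/2 + 10/(((⅛)*(⅕)*(-1 + 10)))) = 1/(½ + 10/(((⅛)*(⅕)*9))) = 1/(½ + 10/(9/40)) = 1/(½ + 10*(40/9)) = 1/(½ + 400/9) = 1/(809/18) = 18/809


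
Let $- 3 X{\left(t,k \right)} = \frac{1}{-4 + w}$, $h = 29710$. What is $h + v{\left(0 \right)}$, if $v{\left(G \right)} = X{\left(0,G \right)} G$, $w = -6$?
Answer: $29710$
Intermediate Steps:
$X{\left(t,k \right)} = \frac{1}{30}$ ($X{\left(t,k \right)} = - \frac{1}{3 \left(-4 - 6\right)} = - \frac{1}{3 \left(-10\right)} = \left(- \frac{1}{3}\right) \left(- \frac{1}{10}\right) = \frac{1}{30}$)
$v{\left(G \right)} = \frac{G}{30}$
$h + v{\left(0 \right)} = 29710 + \frac{1}{30} \cdot 0 = 29710 + 0 = 29710$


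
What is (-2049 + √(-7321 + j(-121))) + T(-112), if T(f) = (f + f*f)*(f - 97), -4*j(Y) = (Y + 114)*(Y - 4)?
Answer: -2600337 + 3*I*√3351/2 ≈ -2.6003e+6 + 86.832*I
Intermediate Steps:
j(Y) = -(-4 + Y)*(114 + Y)/4 (j(Y) = -(Y + 114)*(Y - 4)/4 = -(114 + Y)*(-4 + Y)/4 = -(-4 + Y)*(114 + Y)/4)
T(f) = (-97 + f)*(f + f²) (T(f) = (f + f²)*(-97 + f) = (-97 + f)*(f + f²))
(-2049 + √(-7321 + j(-121))) + T(-112) = (-2049 + √(-7321 + (114 - 55/2*(-121) - ¼*(-121)²))) - 112*(-97 + (-112)² - 96*(-112)) = (-2049 + √(-7321 + (114 + 6655/2 - ¼*14641))) - 112*(-97 + 12544 + 10752) = (-2049 + √(-7321 + (114 + 6655/2 - 14641/4))) - 112*23199 = (-2049 + √(-7321 - 875/4)) - 2598288 = (-2049 + √(-30159/4)) - 2598288 = (-2049 + 3*I*√3351/2) - 2598288 = -2600337 + 3*I*√3351/2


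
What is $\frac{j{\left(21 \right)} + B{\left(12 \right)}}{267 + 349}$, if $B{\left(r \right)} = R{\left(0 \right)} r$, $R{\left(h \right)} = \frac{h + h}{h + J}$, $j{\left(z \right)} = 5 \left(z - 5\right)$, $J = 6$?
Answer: $\frac{10}{77} \approx 0.12987$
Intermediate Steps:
$j{\left(z \right)} = -25 + 5 z$ ($j{\left(z \right)} = 5 \left(-5 + z\right) = -25 + 5 z$)
$R{\left(h \right)} = \frac{2 h}{6 + h}$ ($R{\left(h \right)} = \frac{h + h}{h + 6} = \frac{2 h}{6 + h}$)
$B{\left(r \right)} = 0$ ($B{\left(r \right)} = 2 \cdot 0 \frac{1}{6 + 0} r = 2 \cdot 0 \cdot \frac{1}{6} r = 0 r = 0$)
$\frac{j{\left(21 \right)} + B{\left(12 \right)}}{267 + 349} = \frac{\left(-25 + 5 \cdot 21\right) + 0}{267 + 349} = \frac{\left(-25 + 105\right) + 0}{616} = \left(80 + 0\right) \frac{1}{616} = 80 \cdot \frac{1}{616} = \frac{10}{77}$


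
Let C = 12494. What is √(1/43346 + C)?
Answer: 5*√938986929562/43346 ≈ 111.78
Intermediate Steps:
√(1/43346 + C) = √(1/43346 + 12494) = √(541564925/43346) = 5*√938986929562/43346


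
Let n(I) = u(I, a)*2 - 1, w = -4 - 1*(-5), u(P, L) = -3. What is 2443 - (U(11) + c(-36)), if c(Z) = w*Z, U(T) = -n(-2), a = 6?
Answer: 2472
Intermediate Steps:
w = 1 (w = -4 + 5 = 1)
n(I) = -7 (n(I) = -3*2 - 1 = -6 - 1 = -7)
U(T) = 7 (U(T) = -1*(-7) = 7)
c(Z) = Z (c(Z) = 1*Z = Z)
2443 - (U(11) + c(-36)) = 2443 - (7 - 36) = 2443 - 1*(-29) = 2443 + 29 = 2472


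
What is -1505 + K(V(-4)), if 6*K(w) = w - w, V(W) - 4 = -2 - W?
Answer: -1505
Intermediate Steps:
V(W) = 2 - W (V(W) = 4 + (-2 - W) = 2 - W)
K(w) = 0 (K(w) = (w - w)/6 = (⅙)*0 = 0)
-1505 + K(V(-4)) = -1505 + 0 = -1505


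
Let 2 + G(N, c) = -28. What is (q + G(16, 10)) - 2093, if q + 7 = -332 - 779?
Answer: -3241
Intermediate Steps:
G(N, c) = -30 (G(N, c) = -2 - 28 = -30)
q = -1118 (q = -7 + (-332 - 779) = -7 - 1111 = -1118)
(q + G(16, 10)) - 2093 = (-1118 - 30) - 2093 = -1148 - 2093 = -3241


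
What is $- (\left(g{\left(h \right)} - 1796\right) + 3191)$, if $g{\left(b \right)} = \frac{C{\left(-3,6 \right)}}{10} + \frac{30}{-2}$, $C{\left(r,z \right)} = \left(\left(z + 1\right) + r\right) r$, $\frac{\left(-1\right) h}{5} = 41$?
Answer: $- \frac{6894}{5} \approx -1378.8$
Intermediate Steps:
$h = -205$ ($h = \left(-5\right) 41 = -205$)
$C{\left(r,z \right)} = r \left(1 + r + z\right)$ ($C{\left(r,z \right)} = \left(\left(1 + z\right) + r\right) r = \left(1 + r + z\right) r = r \left(1 + r + z\right)$)
$g{\left(b \right)} = - \frac{81}{5}$ ($g{\left(b \right)} = \frac{\left(-3\right) \left(1 - 3 + 6\right)}{10} + \frac{30}{-2} = \left(-3\right) 4 \cdot \frac{1}{10} + 30 \left(- \frac{1}{2}\right) = \left(-12\right) \frac{1}{10} - 15 = - \frac{6}{5} - 15 = - \frac{81}{5}$)
$- (\left(g{\left(h \right)} - 1796\right) + 3191) = - (\left(- \frac{81}{5} - 1796\right) + 3191) = - (- \frac{9061}{5} + 3191) = \left(-1\right) \frac{6894}{5} = - \frac{6894}{5}$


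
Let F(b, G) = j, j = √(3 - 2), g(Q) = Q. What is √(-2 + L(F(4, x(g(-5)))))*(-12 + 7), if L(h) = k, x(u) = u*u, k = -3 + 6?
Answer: -5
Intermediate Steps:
k = 3
j = 1 (j = √1 = 1)
x(u) = u²
F(b, G) = 1
L(h) = 3
√(-2 + L(F(4, x(g(-5)))))*(-12 + 7) = √(-2 + 3)*(-12 + 7) = √1*(-5) = 1*(-5) = -5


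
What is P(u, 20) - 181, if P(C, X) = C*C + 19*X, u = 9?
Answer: 280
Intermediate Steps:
P(C, X) = C² + 19*X
P(u, 20) - 181 = (9² + 19*20) - 181 = (81 + 380) - 181 = 461 - 181 = 280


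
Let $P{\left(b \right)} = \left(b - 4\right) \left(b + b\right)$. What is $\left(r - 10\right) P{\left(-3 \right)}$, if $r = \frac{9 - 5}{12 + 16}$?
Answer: $-414$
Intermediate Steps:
$r = \frac{1}{7}$ ($r = \frac{4}{28} = 4 \cdot \frac{1}{28} = \frac{1}{7} \approx 0.14286$)
$P{\left(b \right)} = 2 b \left(-4 + b\right)$ ($P{\left(b \right)} = \left(-4 + b\right) 2 b = 2 b \left(-4 + b\right)$)
$\left(r - 10\right) P{\left(-3 \right)} = \left(\frac{1}{7} - 10\right) 2 \left(-3\right) \left(-4 - 3\right) = - \frac{69 \cdot 2 \left(-3\right) \left(-7\right)}{7} = \left(- \frac{69}{7}\right) 42 = -414$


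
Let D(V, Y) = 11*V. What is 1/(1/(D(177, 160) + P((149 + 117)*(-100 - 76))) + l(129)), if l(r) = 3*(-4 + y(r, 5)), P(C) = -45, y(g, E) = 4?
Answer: 1902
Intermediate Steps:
l(r) = 0 (l(r) = 3*(-4 + 4) = 3*0 = 0)
1/(1/(D(177, 160) + P((149 + 117)*(-100 - 76))) + l(129)) = 1/(1/(11*177 - 45) + 0) = 1/(1/(1947 - 45) + 0) = 1/(1/1902 + 0) = 1/(1/1902) = 1902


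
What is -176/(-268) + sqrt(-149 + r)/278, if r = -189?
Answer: 44/67 + 13*I*sqrt(2)/278 ≈ 0.65672 + 0.066132*I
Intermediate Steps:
-176/(-268) + sqrt(-149 + r)/278 = -176/(-268) + sqrt(-149 - 189)/278 = -176*(-1/268) + sqrt(-338)*(1/278) = 44/67 + (13*I*sqrt(2))*(1/278) = 44/67 + 13*I*sqrt(2)/278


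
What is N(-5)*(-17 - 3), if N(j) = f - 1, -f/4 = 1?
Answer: 100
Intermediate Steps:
f = -4 (f = -4*1 = -4)
N(j) = -5 (N(j) = -4 - 1 = -5)
N(-5)*(-17 - 3) = -5*(-17 - 3) = -5*(-20) = 100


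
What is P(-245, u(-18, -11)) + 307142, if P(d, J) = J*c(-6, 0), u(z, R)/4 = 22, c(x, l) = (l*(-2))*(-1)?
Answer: 307142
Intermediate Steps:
c(x, l) = 2*l (c(x, l) = -2*l*(-1) = 2*l)
u(z, R) = 88 (u(z, R) = 4*22 = 88)
P(d, J) = 0 (P(d, J) = J*(2*0) = J*0 = 0)
P(-245, u(-18, -11)) + 307142 = 0 + 307142 = 307142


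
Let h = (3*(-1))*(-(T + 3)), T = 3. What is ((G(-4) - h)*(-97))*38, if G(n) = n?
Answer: 81092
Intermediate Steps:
h = 18 (h = (3*(-1))*(-(3 + 3)) = -(-3)*6 = -3*(-6) = 18)
((G(-4) - h)*(-97))*38 = ((-4 - 1*18)*(-97))*38 = ((-4 - 18)*(-97))*38 = -22*(-97)*38 = 2134*38 = 81092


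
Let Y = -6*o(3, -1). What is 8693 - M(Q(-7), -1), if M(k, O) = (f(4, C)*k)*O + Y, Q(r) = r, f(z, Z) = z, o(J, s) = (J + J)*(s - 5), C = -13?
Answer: 8449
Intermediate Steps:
o(J, s) = 2*J*(-5 + s) (o(J, s) = (2*J)*(-5 + s) = 2*J*(-5 + s))
Y = 216 (Y = -12*3*(-5 - 1) = -12*3*(-6) = -6*(-36) = 216)
M(k, O) = 216 + 4*O*k (M(k, O) = (4*k)*O + 216 = 4*O*k + 216 = 216 + 4*O*k)
8693 - M(Q(-7), -1) = 8693 - (216 + 4*(-1)*(-7)) = 8693 - (216 + 28) = 8693 - 1*244 = 8693 - 244 = 8449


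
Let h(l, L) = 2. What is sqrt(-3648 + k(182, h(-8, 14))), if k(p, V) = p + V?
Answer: 2*I*sqrt(866) ≈ 58.856*I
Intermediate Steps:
k(p, V) = V + p
sqrt(-3648 + k(182, h(-8, 14))) = sqrt(-3648 + (2 + 182)) = sqrt(-3648 + 184) = sqrt(-3464) = 2*I*sqrt(866)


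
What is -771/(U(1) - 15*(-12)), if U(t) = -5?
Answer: -771/175 ≈ -4.4057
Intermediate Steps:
-771/(U(1) - 15*(-12)) = -771/(-5 - 15*(-12)) = -771/(-5 + 180) = -771/175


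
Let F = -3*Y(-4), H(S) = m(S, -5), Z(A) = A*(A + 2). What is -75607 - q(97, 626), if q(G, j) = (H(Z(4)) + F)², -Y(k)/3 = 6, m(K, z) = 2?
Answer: -78743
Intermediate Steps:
Y(k) = -18 (Y(k) = -3*6 = -18)
Z(A) = A*(2 + A)
H(S) = 2
F = 54 (F = -3*(-18) = 54)
q(G, j) = 3136 (q(G, j) = (2 + 54)² = 56² = 3136)
-75607 - q(97, 626) = -75607 - 1*3136 = -75607 - 3136 = -78743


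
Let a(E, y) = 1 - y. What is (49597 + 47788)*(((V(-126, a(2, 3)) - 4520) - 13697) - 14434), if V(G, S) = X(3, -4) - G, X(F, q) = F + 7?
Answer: -3166473275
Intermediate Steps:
X(F, q) = 7 + F
V(G, S) = 10 - G (V(G, S) = (7 + 3) - G = 10 - G)
(49597 + 47788)*(((V(-126, a(2, 3)) - 4520) - 13697) - 14434) = (49597 + 47788)*((((10 - 1*(-126)) - 4520) - 13697) - 14434) = 97385*((((10 + 126) - 4520) - 13697) - 14434) = 97385*(((136 - 4520) - 13697) - 14434) = 97385*((-4384 - 13697) - 14434) = 97385*(-18081 - 14434) = 97385*(-32515) = -3166473275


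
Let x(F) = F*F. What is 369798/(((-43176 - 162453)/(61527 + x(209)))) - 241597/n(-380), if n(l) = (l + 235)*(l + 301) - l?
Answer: -153499577780051/811206405 ≈ -1.8922e+5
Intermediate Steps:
x(F) = F²
n(l) = -l + (235 + l)*(301 + l) (n(l) = (235 + l)*(301 + l) - l = -l + (235 + l)*(301 + l))
369798/(((-43176 - 162453)/(61527 + x(209)))) - 241597/n(-380) = 369798/(((-43176 - 162453)/(61527 + 209²))) - 241597/(70735 + (-380)² + 535*(-380)) = 369798/((-205629/(61527 + 43681))) - 241597/(70735 + 144400 - 203300) = 369798/((-205629/105208)) - 241597/11835 = 369798/((-205629*1/105208)) - 241597*1/11835 = 369798/(-205629/105208) - 241597/11835 = 369798*(-105208/205629) - 241597/11835 = -12968569328/68543 - 241597/11835 = -153499577780051/811206405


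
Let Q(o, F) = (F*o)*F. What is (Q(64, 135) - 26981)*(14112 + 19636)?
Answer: 38453112412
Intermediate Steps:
Q(o, F) = o*F**2
(Q(64, 135) - 26981)*(14112 + 19636) = (64*135**2 - 26981)*(14112 + 19636) = (64*18225 - 26981)*33748 = (1166400 - 26981)*33748 = 1139419*33748 = 38453112412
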